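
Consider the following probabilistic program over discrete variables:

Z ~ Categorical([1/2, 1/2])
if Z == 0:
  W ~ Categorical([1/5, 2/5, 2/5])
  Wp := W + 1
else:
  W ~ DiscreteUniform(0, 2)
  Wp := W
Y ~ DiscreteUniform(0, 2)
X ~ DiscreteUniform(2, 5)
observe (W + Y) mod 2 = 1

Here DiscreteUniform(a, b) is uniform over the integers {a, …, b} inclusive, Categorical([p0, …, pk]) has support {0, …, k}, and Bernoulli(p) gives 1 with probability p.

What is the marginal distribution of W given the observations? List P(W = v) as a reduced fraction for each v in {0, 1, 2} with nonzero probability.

Enumerate traces; 32 have nonzero weight after conditioning:
  (Z=0, W=0, Y=1, X=2) weight 1/120
  (Z=0, W=0, Y=1, X=3) weight 1/120
  (Z=0, W=0, Y=1, X=4) weight 1/120
  (Z=0, W=0, Y=1, X=5) weight 1/120
  (Z=0, W=1, Y=0, X=2) weight 1/60
  (Z=0, W=1, Y=0, X=3) weight 1/60
  (Z=0, W=1, Y=0, X=4) weight 1/60
  (Z=0, W=1, Y=0, X=5) weight 1/60
  (Z=0, W=2, Y=1, X=2) weight 1/60
  … 23 more
Group by W:
  weight(W=0) = 4/45
  weight(W=1) = 11/45
  weight(W=2) = 11/90
Total weight = 4/45 + 11/45 + 11/90 = 41/90
P(W=0 | obs) = 4/45 / 41/90 = 8/41
P(W=1 | obs) = 11/45 / 41/90 = 22/41
P(W=2 | obs) = 11/90 / 41/90 = 11/41

P(W=0) = 8/41, P(W=1) = 22/41, P(W=2) = 11/41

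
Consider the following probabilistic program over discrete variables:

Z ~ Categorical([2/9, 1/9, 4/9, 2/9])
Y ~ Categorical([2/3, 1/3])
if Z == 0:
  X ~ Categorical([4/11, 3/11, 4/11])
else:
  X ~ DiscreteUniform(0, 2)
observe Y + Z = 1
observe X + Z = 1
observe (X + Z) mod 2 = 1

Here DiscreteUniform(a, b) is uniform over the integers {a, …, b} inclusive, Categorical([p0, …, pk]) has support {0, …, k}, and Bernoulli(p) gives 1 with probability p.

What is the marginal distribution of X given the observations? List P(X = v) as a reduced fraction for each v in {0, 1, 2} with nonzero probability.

Enumerate traces; 2 have nonzero weight after conditioning:
  (Z=0, Y=1, X=1) weight 2/99
  (Z=1, Y=0, X=0) weight 2/81
Group by X:
  weight(X=0) = 2/81
  weight(X=1) = 2/99
Total weight = 2/81 + 2/99 = 40/891
P(X=0 | obs) = 2/81 / 40/891 = 11/20
P(X=1 | obs) = 2/99 / 40/891 = 9/20

P(X=0) = 11/20, P(X=1) = 9/20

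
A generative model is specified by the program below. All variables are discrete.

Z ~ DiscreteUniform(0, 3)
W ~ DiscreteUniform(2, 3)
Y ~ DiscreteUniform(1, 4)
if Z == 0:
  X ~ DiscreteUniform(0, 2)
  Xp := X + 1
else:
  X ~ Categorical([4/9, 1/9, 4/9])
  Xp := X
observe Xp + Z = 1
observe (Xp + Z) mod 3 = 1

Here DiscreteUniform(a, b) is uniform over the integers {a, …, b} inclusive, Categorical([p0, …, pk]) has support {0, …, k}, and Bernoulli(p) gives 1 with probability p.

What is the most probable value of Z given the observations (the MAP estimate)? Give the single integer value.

argmax_v P(Z = v | obs) = 1

Enumerate traces; 16 have nonzero weight after conditioning:
  (Z=0, W=2, Y=1, X=0) weight 1/96
  (Z=0, W=2, Y=2, X=0) weight 1/96
  (Z=0, W=2, Y=3, X=0) weight 1/96
  (Z=0, W=2, Y=4, X=0) weight 1/96
  (Z=0, W=3, Y=1, X=0) weight 1/96
  (Z=0, W=3, Y=2, X=0) weight 1/96
  (Z=0, W=3, Y=3, X=0) weight 1/96
  (Z=0, W=3, Y=4, X=0) weight 1/96
  (Z=1, W=2, Y=1, X=0) weight 1/72
  … 7 more
Group by Z:
  weight(Z=0) = 1/12
  weight(Z=1) = 1/9
Total weight = 1/12 + 1/9 = 7/36
P(Z=0 | obs) = 1/12 / 7/36 = 3/7
P(Z=1 | obs) = 1/9 / 7/36 = 4/7
argmax = 1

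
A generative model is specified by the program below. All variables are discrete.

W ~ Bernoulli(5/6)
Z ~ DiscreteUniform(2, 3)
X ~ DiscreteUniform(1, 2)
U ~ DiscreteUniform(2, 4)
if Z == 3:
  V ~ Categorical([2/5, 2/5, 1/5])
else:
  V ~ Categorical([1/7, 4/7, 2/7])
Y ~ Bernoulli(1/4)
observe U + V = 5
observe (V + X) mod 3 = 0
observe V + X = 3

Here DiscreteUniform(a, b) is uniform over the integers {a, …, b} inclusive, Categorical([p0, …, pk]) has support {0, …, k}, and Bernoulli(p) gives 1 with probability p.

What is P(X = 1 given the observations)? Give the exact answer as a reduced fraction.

Enumerate traces; 16 have nonzero weight after conditioning:
  (W=0, Z=2, X=1, U=3, V=2, Y=0) weight 1/336
  (W=0, Z=2, X=1, U=3, V=2, Y=1) weight 1/1008
  (W=0, Z=2, X=2, U=4, V=1, Y=0) weight 1/168
  (W=0, Z=2, X=2, U=4, V=1, Y=1) weight 1/504
  (W=0, Z=3, X=1, U=3, V=2, Y=0) weight 1/480
  (W=0, Z=3, X=1, U=3, V=2, Y=1) weight 1/1440
  (W=0, Z=3, X=2, U=4, V=1, Y=0) weight 1/240
  (W=0, Z=3, X=2, U=4, V=1, Y=1) weight 1/720
  … 8 more
Group by X:
  weight(X=1) = 17/420
  weight(X=2) = 17/210
Total weight = 17/420 + 17/210 = 17/140
P(X=1 | obs) = 17/420 / 17/140 = 1/3
P(X=2 | obs) = 17/210 / 17/140 = 2/3

P(X = 1 | obs) = 1/3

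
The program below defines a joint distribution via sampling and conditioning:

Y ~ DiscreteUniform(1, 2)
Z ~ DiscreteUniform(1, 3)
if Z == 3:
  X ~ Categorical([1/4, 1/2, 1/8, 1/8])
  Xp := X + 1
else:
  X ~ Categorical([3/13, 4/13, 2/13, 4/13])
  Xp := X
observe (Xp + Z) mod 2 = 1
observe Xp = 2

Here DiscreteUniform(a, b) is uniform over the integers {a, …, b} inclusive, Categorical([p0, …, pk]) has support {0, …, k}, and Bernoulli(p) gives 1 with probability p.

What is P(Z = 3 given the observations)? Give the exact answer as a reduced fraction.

Enumerate traces; 4 have nonzero weight after conditioning:
  (Y=1, Z=1, X=2) weight 1/39
  (Y=1, Z=3, X=1) weight 1/12
  (Y=2, Z=1, X=2) weight 1/39
  (Y=2, Z=3, X=1) weight 1/12
Group by Z:
  weight(Z=1) = 2/39
  weight(Z=3) = 1/6
Total weight = 2/39 + 1/6 = 17/78
P(Z=1 | obs) = 2/39 / 17/78 = 4/17
P(Z=3 | obs) = 1/6 / 17/78 = 13/17

P(Z = 3 | obs) = 13/17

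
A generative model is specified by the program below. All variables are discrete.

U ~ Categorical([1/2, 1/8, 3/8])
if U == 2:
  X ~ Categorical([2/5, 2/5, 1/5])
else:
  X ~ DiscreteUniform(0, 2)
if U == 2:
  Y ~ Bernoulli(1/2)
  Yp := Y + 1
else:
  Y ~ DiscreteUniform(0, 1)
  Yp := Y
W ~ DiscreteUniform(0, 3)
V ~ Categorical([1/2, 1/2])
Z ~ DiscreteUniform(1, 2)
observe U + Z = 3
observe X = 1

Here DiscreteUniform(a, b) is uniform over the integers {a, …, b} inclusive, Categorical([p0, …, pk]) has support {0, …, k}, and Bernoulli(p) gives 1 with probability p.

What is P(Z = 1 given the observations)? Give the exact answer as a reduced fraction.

P(Z = 1 | obs) = 18/23

Enumerate traces; 32 have nonzero weight after conditioning:
  (U=1, X=1, Y=0, W=0, V=0, Z=2) weight 1/768
  (U=1, X=1, Y=0, W=0, V=1, Z=2) weight 1/768
  (U=1, X=1, Y=0, W=1, V=0, Z=2) weight 1/768
  (U=1, X=1, Y=0, W=1, V=1, Z=2) weight 1/768
  (U=1, X=1, Y=0, W=2, V=0, Z=2) weight 1/768
  (U=1, X=1, Y=0, W=2, V=1, Z=2) weight 1/768
  (U=1, X=1, Y=0, W=3, V=0, Z=2) weight 1/768
  (U=1, X=1, Y=0, W=3, V=1, Z=2) weight 1/768
  (U=2, X=1, Y=0, W=0, V=0, Z=1) weight 3/640
  … 23 more
Group by Z:
  weight(Z=1) = 3/40
  weight(Z=2) = 1/48
Total weight = 3/40 + 1/48 = 23/240
P(Z=1 | obs) = 3/40 / 23/240 = 18/23
P(Z=2 | obs) = 1/48 / 23/240 = 5/23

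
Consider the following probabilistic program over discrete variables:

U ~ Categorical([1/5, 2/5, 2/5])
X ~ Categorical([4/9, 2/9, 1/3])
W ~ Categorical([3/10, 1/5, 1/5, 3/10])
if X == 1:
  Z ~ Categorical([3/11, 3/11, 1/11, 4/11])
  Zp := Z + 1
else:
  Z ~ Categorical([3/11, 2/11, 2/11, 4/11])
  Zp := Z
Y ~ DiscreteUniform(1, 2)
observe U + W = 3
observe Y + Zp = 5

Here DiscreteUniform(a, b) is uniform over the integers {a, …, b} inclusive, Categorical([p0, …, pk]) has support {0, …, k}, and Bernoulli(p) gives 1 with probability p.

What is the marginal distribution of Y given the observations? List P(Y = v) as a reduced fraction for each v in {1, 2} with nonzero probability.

P(Y=1) = 4/19, P(Y=2) = 15/19

Enumerate traces; 12 have nonzero weight after conditioning:
  (U=0, X=0, W=3, Z=3, Y=2) weight 4/825
  (U=0, X=1, W=3, Z=2, Y=2) weight 1/1650
  (U=0, X=1, W=3, Z=3, Y=1) weight 2/825
  (U=0, X=2, W=3, Z=3, Y=2) weight 1/275
  (U=1, X=0, W=2, Z=3, Y=2) weight 16/2475
  (U=1, X=1, W=2, Z=2, Y=2) weight 2/2475
  (U=1, X=1, W=2, Z=3, Y=1) weight 8/2475
  (U=1, X=2, W=2, Z=3, Y=2) weight 4/825
  … 4 more
Group by Y:
  weight(Y=1) = 2/225
  weight(Y=2) = 1/30
Total weight = 2/225 + 1/30 = 19/450
P(Y=1 | obs) = 2/225 / 19/450 = 4/19
P(Y=2 | obs) = 1/30 / 19/450 = 15/19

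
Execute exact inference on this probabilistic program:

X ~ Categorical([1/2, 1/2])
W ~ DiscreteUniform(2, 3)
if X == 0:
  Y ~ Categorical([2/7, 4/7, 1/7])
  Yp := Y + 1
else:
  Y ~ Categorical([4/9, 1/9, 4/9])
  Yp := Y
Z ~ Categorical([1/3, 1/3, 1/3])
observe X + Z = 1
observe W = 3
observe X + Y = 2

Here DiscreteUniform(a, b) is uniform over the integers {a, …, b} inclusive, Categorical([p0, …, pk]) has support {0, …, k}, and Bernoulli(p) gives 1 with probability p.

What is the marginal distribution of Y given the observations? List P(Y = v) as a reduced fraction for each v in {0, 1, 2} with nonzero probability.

Enumerate traces; 2 have nonzero weight after conditioning:
  (X=0, W=3, Y=2, Z=1) weight 1/84
  (X=1, W=3, Y=1, Z=0) weight 1/108
Group by Y:
  weight(Y=1) = 1/108
  weight(Y=2) = 1/84
Total weight = 1/108 + 1/84 = 4/189
P(Y=1 | obs) = 1/108 / 4/189 = 7/16
P(Y=2 | obs) = 1/84 / 4/189 = 9/16

P(Y=1) = 7/16, P(Y=2) = 9/16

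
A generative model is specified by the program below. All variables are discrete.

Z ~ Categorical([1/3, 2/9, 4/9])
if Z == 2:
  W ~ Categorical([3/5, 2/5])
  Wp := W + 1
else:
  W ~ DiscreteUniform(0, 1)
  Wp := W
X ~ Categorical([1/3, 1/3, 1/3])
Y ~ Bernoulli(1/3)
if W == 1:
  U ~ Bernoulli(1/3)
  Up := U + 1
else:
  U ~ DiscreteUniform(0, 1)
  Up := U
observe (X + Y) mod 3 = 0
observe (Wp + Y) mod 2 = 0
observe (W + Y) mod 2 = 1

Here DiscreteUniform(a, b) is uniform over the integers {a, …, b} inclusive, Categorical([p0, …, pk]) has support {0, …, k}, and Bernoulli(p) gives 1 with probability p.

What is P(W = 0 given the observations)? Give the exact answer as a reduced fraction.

P(W = 0 | obs) = 3/7

Enumerate traces; 4 have nonzero weight after conditioning:
  (Z=2, W=0, X=2, Y=1, U=0) weight 2/135
  (Z=2, W=0, X=2, Y=1, U=1) weight 2/135
  (Z=2, W=1, X=0, Y=0, U=0) weight 32/1215
  (Z=2, W=1, X=0, Y=0, U=1) weight 16/1215
Group by W:
  weight(W=0) = 4/135
  weight(W=1) = 16/405
Total weight = 4/135 + 16/405 = 28/405
P(W=0 | obs) = 4/135 / 28/405 = 3/7
P(W=1 | obs) = 16/405 / 28/405 = 4/7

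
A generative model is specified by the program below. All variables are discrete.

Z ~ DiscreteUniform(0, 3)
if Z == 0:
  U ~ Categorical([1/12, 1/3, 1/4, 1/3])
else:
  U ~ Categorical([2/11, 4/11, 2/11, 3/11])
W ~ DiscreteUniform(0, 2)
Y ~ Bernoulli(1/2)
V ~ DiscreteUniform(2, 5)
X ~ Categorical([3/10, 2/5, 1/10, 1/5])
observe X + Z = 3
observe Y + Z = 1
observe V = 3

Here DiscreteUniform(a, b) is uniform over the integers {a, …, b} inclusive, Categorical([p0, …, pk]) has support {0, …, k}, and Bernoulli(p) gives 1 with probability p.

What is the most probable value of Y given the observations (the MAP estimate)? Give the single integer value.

Enumerate traces; 24 have nonzero weight after conditioning:
  (Z=0, U=0, W=0, Y=1, V=3, X=3) weight 1/5760
  (Z=0, U=0, W=1, Y=1, V=3, X=3) weight 1/5760
  (Z=0, U=0, W=2, Y=1, V=3, X=3) weight 1/5760
  (Z=0, U=1, W=0, Y=1, V=3, X=3) weight 1/1440
  (Z=0, U=1, W=1, Y=1, V=3, X=3) weight 1/1440
  (Z=0, U=1, W=2, Y=1, V=3, X=3) weight 1/1440
  (Z=0, U=2, W=0, Y=1, V=3, X=3) weight 1/1920
  (Z=0, U=2, W=1, Y=1, V=3, X=3) weight 1/1920
  (Z=1, U=0, W=0, Y=0, V=3, X=2) weight 1/5280
  … 15 more
Group by Y:
  weight(Y=0) = 1/320
  weight(Y=1) = 1/160
Total weight = 1/320 + 1/160 = 3/320
P(Y=0 | obs) = 1/320 / 3/320 = 1/3
P(Y=1 | obs) = 1/160 / 3/320 = 2/3
argmax = 1

argmax_v P(Y = v | obs) = 1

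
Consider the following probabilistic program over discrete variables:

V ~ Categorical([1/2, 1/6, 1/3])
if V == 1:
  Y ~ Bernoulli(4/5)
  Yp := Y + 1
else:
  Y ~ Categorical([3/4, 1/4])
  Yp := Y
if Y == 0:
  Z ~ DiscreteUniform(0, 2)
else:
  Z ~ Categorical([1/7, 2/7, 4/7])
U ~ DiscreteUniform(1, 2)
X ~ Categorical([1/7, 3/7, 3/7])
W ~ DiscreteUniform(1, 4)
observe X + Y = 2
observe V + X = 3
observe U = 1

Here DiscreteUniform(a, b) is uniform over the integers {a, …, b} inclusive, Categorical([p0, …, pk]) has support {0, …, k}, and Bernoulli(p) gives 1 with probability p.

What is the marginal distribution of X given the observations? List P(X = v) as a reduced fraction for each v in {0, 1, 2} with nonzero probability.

P(X=1) = 5/7, P(X=2) = 2/7

Enumerate traces; 24 have nonzero weight after conditioning:
  (V=1, Y=0, Z=0, U=1, X=2, W=1) weight 1/1680
  (V=1, Y=0, Z=0, U=1, X=2, W=2) weight 1/1680
  (V=1, Y=0, Z=0, U=1, X=2, W=3) weight 1/1680
  (V=1, Y=0, Z=0, U=1, X=2, W=4) weight 1/1680
  (V=1, Y=0, Z=1, U=1, X=2, W=1) weight 1/1680
  (V=1, Y=0, Z=1, U=1, X=2, W=2) weight 1/1680
  (V=1, Y=0, Z=1, U=1, X=2, W=3) weight 1/1680
  (V=1, Y=0, Z=1, U=1, X=2, W=4) weight 1/1680
  (V=2, Y=1, Z=0, U=1, X=1, W=1) weight 1/1568
  … 15 more
Group by X:
  weight(X=1) = 1/56
  weight(X=2) = 1/140
Total weight = 1/56 + 1/140 = 1/40
P(X=1 | obs) = 1/56 / 1/40 = 5/7
P(X=2 | obs) = 1/140 / 1/40 = 2/7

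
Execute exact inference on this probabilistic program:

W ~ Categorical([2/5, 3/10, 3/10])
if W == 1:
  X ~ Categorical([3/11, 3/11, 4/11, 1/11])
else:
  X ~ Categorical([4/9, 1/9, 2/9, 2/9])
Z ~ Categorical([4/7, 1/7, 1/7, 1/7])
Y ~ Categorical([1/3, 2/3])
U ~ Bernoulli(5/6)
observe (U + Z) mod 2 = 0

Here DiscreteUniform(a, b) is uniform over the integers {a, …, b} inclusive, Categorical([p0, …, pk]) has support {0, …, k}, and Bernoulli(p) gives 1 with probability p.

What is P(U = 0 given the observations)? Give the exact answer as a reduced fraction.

P(U = 0 | obs) = 1/3

Enumerate traces; 96 have nonzero weight after conditioning:
  (W=0, X=0, Z=0, Y=0, U=0) weight 16/2835
  (W=0, X=0, Z=0, Y=1, U=0) weight 32/2835
  (W=0, X=0, Z=1, Y=0, U=1) weight 4/567
  (W=0, X=0, Z=1, Y=1, U=1) weight 8/567
  (W=0, X=0, Z=2, Y=0, U=0) weight 4/2835
  (W=0, X=0, Z=2, Y=1, U=0) weight 8/2835
  (W=0, X=0, Z=3, Y=0, U=1) weight 4/567
  (W=0, X=0, Z=3, Y=1, U=1) weight 8/567
  … 88 more
Group by U:
  weight(U=0) = 5/42
  weight(U=1) = 5/21
Total weight = 5/42 + 5/21 = 5/14
P(U=0 | obs) = 5/42 / 5/14 = 1/3
P(U=1 | obs) = 5/21 / 5/14 = 2/3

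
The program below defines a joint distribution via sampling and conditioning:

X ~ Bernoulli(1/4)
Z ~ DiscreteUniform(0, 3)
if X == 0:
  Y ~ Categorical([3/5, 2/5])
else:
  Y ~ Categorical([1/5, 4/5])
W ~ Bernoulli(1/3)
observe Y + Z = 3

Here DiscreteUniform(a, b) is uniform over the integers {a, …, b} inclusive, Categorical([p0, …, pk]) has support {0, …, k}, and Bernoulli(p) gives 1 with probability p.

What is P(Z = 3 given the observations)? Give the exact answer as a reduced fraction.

Enumerate traces; 8 have nonzero weight after conditioning:
  (X=0, Z=2, Y=1, W=0) weight 1/20
  (X=0, Z=2, Y=1, W=1) weight 1/40
  (X=0, Z=3, Y=0, W=0) weight 3/40
  (X=0, Z=3, Y=0, W=1) weight 3/80
  (X=1, Z=2, Y=1, W=0) weight 1/30
  (X=1, Z=2, Y=1, W=1) weight 1/60
  (X=1, Z=3, Y=0, W=0) weight 1/120
  (X=1, Z=3, Y=0, W=1) weight 1/240
Group by Z:
  weight(Z=2) = 1/8
  weight(Z=3) = 1/8
Total weight = 1/8 + 1/8 = 1/4
P(Z=2 | obs) = 1/8 / 1/4 = 1/2
P(Z=3 | obs) = 1/8 / 1/4 = 1/2

P(Z = 3 | obs) = 1/2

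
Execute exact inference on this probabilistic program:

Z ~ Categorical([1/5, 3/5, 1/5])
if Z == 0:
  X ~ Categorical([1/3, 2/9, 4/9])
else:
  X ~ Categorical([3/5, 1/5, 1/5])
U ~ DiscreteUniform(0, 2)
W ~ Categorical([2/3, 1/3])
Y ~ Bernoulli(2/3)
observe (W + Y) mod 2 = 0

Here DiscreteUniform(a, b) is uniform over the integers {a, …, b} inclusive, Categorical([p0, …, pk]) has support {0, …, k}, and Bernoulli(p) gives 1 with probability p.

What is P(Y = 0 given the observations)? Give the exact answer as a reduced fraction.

Enumerate traces; 54 have nonzero weight after conditioning:
  (Z=0, X=0, U=0, W=0, Y=0) weight 2/405
  (Z=0, X=0, U=0, W=1, Y=1) weight 2/405
  (Z=0, X=0, U=1, W=0, Y=0) weight 2/405
  (Z=0, X=0, U=1, W=1, Y=1) weight 2/405
  (Z=0, X=0, U=2, W=0, Y=0) weight 2/405
  (Z=0, X=0, U=2, W=1, Y=1) weight 2/405
  (Z=0, X=1, U=0, W=0, Y=0) weight 4/1215
  (Z=0, X=1, U=0, W=1, Y=1) weight 4/1215
  … 46 more
Group by Y:
  weight(Y=0) = 2/9
  weight(Y=1) = 2/9
Total weight = 2/9 + 2/9 = 4/9
P(Y=0 | obs) = 2/9 / 4/9 = 1/2
P(Y=1 | obs) = 2/9 / 4/9 = 1/2

P(Y = 0 | obs) = 1/2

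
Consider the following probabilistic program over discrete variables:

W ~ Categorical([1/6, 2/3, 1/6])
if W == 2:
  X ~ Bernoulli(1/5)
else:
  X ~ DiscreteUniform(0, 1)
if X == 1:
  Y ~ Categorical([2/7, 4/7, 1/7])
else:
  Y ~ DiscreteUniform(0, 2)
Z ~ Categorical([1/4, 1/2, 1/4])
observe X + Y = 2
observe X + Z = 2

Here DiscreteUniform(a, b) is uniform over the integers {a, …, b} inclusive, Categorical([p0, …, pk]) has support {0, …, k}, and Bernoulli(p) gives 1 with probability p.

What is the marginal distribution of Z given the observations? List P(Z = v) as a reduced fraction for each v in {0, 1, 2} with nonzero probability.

P(Z=1) = 216/293, P(Z=2) = 77/293

Enumerate traces; 6 have nonzero weight after conditioning:
  (W=0, X=0, Y=2, Z=2) weight 1/144
  (W=0, X=1, Y=1, Z=1) weight 1/42
  (W=1, X=0, Y=2, Z=2) weight 1/36
  (W=1, X=1, Y=1, Z=1) weight 2/21
  (W=2, X=0, Y=2, Z=2) weight 1/90
  (W=2, X=1, Y=1, Z=1) weight 1/105
Group by Z:
  weight(Z=1) = 9/70
  weight(Z=2) = 11/240
Total weight = 9/70 + 11/240 = 293/1680
P(Z=1 | obs) = 9/70 / 293/1680 = 216/293
P(Z=2 | obs) = 11/240 / 293/1680 = 77/293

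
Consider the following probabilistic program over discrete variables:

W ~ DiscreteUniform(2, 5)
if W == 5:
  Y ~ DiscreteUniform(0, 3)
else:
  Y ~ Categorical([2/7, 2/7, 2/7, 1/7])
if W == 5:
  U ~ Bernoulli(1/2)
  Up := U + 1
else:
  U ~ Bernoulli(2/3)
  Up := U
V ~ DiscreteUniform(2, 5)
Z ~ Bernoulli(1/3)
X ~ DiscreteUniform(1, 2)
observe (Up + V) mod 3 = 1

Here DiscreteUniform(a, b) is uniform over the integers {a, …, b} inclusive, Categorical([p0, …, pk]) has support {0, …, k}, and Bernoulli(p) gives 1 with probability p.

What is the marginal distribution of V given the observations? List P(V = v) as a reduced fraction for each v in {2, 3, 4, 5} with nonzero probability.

P(V=2) = 1/9, P(V=3) = 5/9, P(V=4) = 2/9, P(V=5) = 1/9

Enumerate traces; 144 have nonzero weight after conditioning:
  (W=2, Y=0, U=0, V=4, Z=0, X=1) weight 1/504
  (W=2, Y=0, U=0, V=4, Z=0, X=2) weight 1/504
  (W=2, Y=0, U=0, V=4, Z=1, X=1) weight 1/1008
  (W=2, Y=0, U=0, V=4, Z=1, X=2) weight 1/1008
  (W=2, Y=0, U=1, V=3, Z=0, X=1) weight 1/252
  (W=2, Y=0, U=1, V=3, Z=0, X=2) weight 1/252
  (W=2, Y=0, U=1, V=3, Z=1, X=1) weight 1/504
  (W=2, Y=0, U=1, V=3, Z=1, X=2) weight 1/504
  (W=5, Y=0, U=1, V=2, Z=0, X=1) weight 1/384
  (W=5, Y=0, U=1, V=5, Z=0, X=1) weight 1/384
  … 134 more
Group by V:
  weight(V=2) = 1/32
  weight(V=3) = 5/32
  weight(V=4) = 1/16
  weight(V=5) = 1/32
Total weight = 1/32 + 5/32 + 1/16 + 1/32 = 9/32
P(V=2 | obs) = 1/32 / 9/32 = 1/9
P(V=3 | obs) = 5/32 / 9/32 = 5/9
P(V=4 | obs) = 1/16 / 9/32 = 2/9
P(V=5 | obs) = 1/32 / 9/32 = 1/9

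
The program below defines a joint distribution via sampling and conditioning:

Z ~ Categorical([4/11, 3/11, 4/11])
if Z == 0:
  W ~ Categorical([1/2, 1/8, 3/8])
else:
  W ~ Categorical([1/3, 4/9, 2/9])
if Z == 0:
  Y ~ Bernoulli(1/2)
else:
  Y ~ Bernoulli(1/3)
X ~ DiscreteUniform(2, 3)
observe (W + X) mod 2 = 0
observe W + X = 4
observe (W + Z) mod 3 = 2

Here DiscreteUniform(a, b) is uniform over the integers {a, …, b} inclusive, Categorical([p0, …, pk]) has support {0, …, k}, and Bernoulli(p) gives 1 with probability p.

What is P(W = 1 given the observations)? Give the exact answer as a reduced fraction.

P(W = 1 | obs) = 8/17

Enumerate traces; 4 have nonzero weight after conditioning:
  (Z=0, W=2, Y=0, X=2) weight 3/88
  (Z=0, W=2, Y=1, X=2) weight 3/88
  (Z=1, W=1, Y=0, X=3) weight 4/99
  (Z=1, W=1, Y=1, X=3) weight 2/99
Group by W:
  weight(W=1) = 2/33
  weight(W=2) = 3/44
Total weight = 2/33 + 3/44 = 17/132
P(W=1 | obs) = 2/33 / 17/132 = 8/17
P(W=2 | obs) = 3/44 / 17/132 = 9/17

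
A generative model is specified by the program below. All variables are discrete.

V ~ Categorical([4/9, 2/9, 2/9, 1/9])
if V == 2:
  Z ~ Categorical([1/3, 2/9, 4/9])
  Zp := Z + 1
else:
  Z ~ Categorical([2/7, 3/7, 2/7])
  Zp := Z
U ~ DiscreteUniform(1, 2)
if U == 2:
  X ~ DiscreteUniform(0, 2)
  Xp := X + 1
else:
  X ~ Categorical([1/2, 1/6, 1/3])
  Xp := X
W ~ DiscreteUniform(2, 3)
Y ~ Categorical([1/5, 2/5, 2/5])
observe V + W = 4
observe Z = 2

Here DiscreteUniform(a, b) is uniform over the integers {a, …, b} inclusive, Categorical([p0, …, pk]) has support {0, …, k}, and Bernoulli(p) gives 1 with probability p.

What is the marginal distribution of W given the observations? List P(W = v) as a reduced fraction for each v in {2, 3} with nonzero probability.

P(W=2) = 14/23, P(W=3) = 9/23

Enumerate traces; 36 have nonzero weight after conditioning:
  (V=1, Z=2, U=1, X=0, W=3, Y=0) weight 1/630
  (V=1, Z=2, U=1, X=0, W=3, Y=1) weight 1/315
  (V=1, Z=2, U=1, X=0, W=3, Y=2) weight 1/315
  (V=1, Z=2, U=1, X=1, W=3, Y=0) weight 1/1890
  (V=1, Z=2, U=1, X=1, W=3, Y=1) weight 1/945
  (V=1, Z=2, U=1, X=1, W=3, Y=2) weight 1/945
  (V=1, Z=2, U=1, X=2, W=3, Y=0) weight 1/945
  (V=1, Z=2, U=1, X=2, W=3, Y=1) weight 2/945
  (V=2, Z=2, U=1, X=0, W=2, Y=0) weight 1/405
  … 27 more
Group by W:
  weight(W=2) = 4/81
  weight(W=3) = 2/63
Total weight = 4/81 + 2/63 = 46/567
P(W=2 | obs) = 4/81 / 46/567 = 14/23
P(W=3 | obs) = 2/63 / 46/567 = 9/23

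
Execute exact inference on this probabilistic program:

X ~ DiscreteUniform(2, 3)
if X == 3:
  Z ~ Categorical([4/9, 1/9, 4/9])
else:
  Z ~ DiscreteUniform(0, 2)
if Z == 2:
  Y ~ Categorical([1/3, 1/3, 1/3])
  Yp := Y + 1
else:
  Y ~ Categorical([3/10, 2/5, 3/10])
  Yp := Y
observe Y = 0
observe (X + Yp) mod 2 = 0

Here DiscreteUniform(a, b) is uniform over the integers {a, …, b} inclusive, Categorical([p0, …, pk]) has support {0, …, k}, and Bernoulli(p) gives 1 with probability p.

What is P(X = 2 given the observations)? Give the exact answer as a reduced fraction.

Enumerate traces; 3 have nonzero weight after conditioning:
  (X=2, Z=0, Y=0) weight 1/20
  (X=2, Z=1, Y=0) weight 1/20
  (X=3, Z=2, Y=0) weight 2/27
Group by X:
  weight(X=2) = 1/10
  weight(X=3) = 2/27
Total weight = 1/10 + 2/27 = 47/270
P(X=2 | obs) = 1/10 / 47/270 = 27/47
P(X=3 | obs) = 2/27 / 47/270 = 20/47

P(X = 2 | obs) = 27/47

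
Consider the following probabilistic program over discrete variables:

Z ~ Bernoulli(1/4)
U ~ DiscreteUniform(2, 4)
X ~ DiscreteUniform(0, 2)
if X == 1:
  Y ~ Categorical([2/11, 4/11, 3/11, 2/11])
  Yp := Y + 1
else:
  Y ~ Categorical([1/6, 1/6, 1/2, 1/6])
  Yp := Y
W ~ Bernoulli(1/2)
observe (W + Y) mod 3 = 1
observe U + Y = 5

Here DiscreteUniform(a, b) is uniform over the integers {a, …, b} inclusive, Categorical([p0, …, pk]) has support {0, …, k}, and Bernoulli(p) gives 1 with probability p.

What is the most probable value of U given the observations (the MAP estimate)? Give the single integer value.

argmax_v P(U = v | obs) = 4

Enumerate traces; 12 have nonzero weight after conditioning:
  (Z=0, U=2, X=0, Y=3, W=1) weight 1/144
  (Z=0, U=2, X=1, Y=3, W=1) weight 1/132
  (Z=0, U=2, X=2, Y=3, W=1) weight 1/144
  (Z=0, U=4, X=0, Y=1, W=0) weight 1/144
  (Z=0, U=4, X=1, Y=1, W=0) weight 1/66
  (Z=0, U=4, X=2, Y=1, W=0) weight 1/144
  (Z=1, U=2, X=0, Y=3, W=1) weight 1/432
  (Z=1, U=2, X=1, Y=3, W=1) weight 1/396
  … 4 more
Group by U:
  weight(U=2) = 17/594
  weight(U=4) = 23/594
Total weight = 17/594 + 23/594 = 20/297
P(U=2 | obs) = 17/594 / 20/297 = 17/40
P(U=4 | obs) = 23/594 / 20/297 = 23/40
argmax = 4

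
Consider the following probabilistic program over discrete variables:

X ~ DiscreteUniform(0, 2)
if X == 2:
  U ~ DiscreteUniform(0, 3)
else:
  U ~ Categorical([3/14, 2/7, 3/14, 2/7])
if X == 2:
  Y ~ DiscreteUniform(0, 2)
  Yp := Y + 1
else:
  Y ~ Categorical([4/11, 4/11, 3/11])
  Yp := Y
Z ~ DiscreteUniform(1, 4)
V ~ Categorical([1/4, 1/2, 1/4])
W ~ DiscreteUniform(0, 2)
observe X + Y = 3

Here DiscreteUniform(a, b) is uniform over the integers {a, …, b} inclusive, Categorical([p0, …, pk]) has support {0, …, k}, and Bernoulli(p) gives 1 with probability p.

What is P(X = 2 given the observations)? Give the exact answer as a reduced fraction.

P(X = 2 | obs) = 11/20

Enumerate traces; 288 have nonzero weight after conditioning:
  (X=1, U=0, Y=2, Z=1, V=0, W=0) weight 1/2464
  (X=1, U=0, Y=2, Z=1, V=0, W=1) weight 1/2464
  (X=1, U=0, Y=2, Z=1, V=0, W=2) weight 1/2464
  (X=1, U=0, Y=2, Z=1, V=1, W=0) weight 1/1232
  (X=1, U=0, Y=2, Z=1, V=1, W=1) weight 1/1232
  (X=1, U=0, Y=2, Z=1, V=1, W=2) weight 1/1232
  (X=1, U=0, Y=2, Z=1, V=2, W=0) weight 1/2464
  (X=1, U=0, Y=2, Z=1, V=2, W=1) weight 1/2464
  (X=2, U=0, Y=1, Z=1, V=0, W=0) weight 1/1728
  … 279 more
Group by X:
  weight(X=1) = 1/11
  weight(X=2) = 1/9
Total weight = 1/11 + 1/9 = 20/99
P(X=1 | obs) = 1/11 / 20/99 = 9/20
P(X=2 | obs) = 1/9 / 20/99 = 11/20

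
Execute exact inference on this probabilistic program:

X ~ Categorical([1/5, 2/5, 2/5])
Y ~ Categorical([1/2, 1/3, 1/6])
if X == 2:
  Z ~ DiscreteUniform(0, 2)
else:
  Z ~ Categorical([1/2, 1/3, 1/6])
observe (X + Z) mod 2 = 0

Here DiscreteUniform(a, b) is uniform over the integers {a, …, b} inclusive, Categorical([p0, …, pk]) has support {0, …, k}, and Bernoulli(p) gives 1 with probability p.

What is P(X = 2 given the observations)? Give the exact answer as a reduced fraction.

P(X = 2 | obs) = 1/2

Enumerate traces; 15 have nonzero weight after conditioning:
  (X=0, Y=0, Z=0) weight 1/20
  (X=0, Y=0, Z=2) weight 1/60
  (X=0, Y=1, Z=0) weight 1/30
  (X=0, Y=1, Z=2) weight 1/90
  (X=0, Y=2, Z=0) weight 1/60
  (X=0, Y=2, Z=2) weight 1/180
  (X=1, Y=0, Z=1) weight 1/15
  (X=1, Y=1, Z=1) weight 2/45
  (X=2, Y=0, Z=0) weight 1/15
  … 6 more
Group by X:
  weight(X=0) = 2/15
  weight(X=1) = 2/15
  weight(X=2) = 4/15
Total weight = 2/15 + 2/15 + 4/15 = 8/15
P(X=0 | obs) = 2/15 / 8/15 = 1/4
P(X=1 | obs) = 2/15 / 8/15 = 1/4
P(X=2 | obs) = 4/15 / 8/15 = 1/2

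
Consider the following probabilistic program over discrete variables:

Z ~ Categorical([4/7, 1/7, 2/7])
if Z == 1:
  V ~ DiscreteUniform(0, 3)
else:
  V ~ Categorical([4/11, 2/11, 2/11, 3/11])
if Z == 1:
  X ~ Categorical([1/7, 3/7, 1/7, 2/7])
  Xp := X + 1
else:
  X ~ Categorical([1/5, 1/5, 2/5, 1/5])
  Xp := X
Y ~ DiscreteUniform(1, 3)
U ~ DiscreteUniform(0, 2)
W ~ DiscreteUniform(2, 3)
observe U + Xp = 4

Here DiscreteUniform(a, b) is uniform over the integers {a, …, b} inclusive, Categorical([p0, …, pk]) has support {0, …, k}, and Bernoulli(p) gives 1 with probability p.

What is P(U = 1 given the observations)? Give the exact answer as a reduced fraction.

Enumerate traces; 168 have nonzero weight after conditioning:
  (Z=0, V=0, X=2, Y=1, U=2, W=2) weight 16/3465
  (Z=0, V=0, X=2, Y=1, U=2, W=3) weight 16/3465
  (Z=0, V=0, X=2, Y=2, U=2, W=2) weight 16/3465
  (Z=0, V=0, X=2, Y=2, U=2, W=3) weight 16/3465
  (Z=0, V=0, X=2, Y=3, U=2, W=2) weight 16/3465
  (Z=0, V=0, X=2, Y=3, U=2, W=3) weight 16/3465
  (Z=0, V=0, X=3, Y=1, U=1, W=2) weight 8/3465
  (Z=0, V=0, X=3, Y=1, U=1, W=3) weight 8/3465
  (Z=1, V=0, X=3, Y=1, U=0, W=2) weight 1/1764
  … 159 more
Group by U:
  weight(U=0) = 2/147
  weight(U=1) = 47/735
  weight(U=2) = 33/245
Total weight = 2/147 + 47/735 + 33/245 = 52/245
P(U=0 | obs) = 2/147 / 52/245 = 5/78
P(U=1 | obs) = 47/735 / 52/245 = 47/156
P(U=2 | obs) = 33/245 / 52/245 = 33/52

P(U = 1 | obs) = 47/156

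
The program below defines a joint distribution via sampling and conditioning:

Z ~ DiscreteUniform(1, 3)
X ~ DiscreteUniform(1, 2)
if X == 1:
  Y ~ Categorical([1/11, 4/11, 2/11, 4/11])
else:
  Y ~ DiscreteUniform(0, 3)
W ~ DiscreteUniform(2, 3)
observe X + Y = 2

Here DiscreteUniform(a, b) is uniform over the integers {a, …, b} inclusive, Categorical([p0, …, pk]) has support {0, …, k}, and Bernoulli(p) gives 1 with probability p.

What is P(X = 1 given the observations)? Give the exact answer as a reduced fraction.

P(X = 1 | obs) = 16/27

Enumerate traces; 12 have nonzero weight after conditioning:
  (Z=1, X=1, Y=1, W=2) weight 1/33
  (Z=1, X=1, Y=1, W=3) weight 1/33
  (Z=1, X=2, Y=0, W=2) weight 1/48
  (Z=1, X=2, Y=0, W=3) weight 1/48
  (Z=2, X=1, Y=1, W=2) weight 1/33
  (Z=2, X=1, Y=1, W=3) weight 1/33
  (Z=2, X=2, Y=0, W=2) weight 1/48
  (Z=2, X=2, Y=0, W=3) weight 1/48
  … 4 more
Group by X:
  weight(X=1) = 2/11
  weight(X=2) = 1/8
Total weight = 2/11 + 1/8 = 27/88
P(X=1 | obs) = 2/11 / 27/88 = 16/27
P(X=2 | obs) = 1/8 / 27/88 = 11/27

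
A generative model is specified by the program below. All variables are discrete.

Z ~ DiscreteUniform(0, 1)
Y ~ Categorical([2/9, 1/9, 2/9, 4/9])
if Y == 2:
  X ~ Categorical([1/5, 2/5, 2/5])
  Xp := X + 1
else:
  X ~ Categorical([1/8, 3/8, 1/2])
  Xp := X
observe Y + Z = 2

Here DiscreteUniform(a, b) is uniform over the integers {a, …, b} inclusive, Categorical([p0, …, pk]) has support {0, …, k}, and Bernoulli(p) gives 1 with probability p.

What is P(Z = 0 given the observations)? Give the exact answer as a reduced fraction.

P(Z = 0 | obs) = 2/3

Enumerate traces; 6 have nonzero weight after conditioning:
  (Z=0, Y=2, X=0) weight 1/45
  (Z=0, Y=2, X=1) weight 2/45
  (Z=0, Y=2, X=2) weight 2/45
  (Z=1, Y=1, X=0) weight 1/144
  (Z=1, Y=1, X=1) weight 1/48
  (Z=1, Y=1, X=2) weight 1/36
Group by Z:
  weight(Z=0) = 1/9
  weight(Z=1) = 1/18
Total weight = 1/9 + 1/18 = 1/6
P(Z=0 | obs) = 1/9 / 1/6 = 2/3
P(Z=1 | obs) = 1/18 / 1/6 = 1/3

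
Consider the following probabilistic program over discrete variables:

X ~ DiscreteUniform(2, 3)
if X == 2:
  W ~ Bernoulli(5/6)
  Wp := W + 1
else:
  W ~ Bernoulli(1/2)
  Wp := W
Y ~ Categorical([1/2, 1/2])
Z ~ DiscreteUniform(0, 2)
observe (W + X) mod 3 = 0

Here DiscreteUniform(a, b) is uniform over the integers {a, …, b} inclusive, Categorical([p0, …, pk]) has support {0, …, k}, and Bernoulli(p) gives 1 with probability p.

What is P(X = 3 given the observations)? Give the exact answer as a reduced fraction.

P(X = 3 | obs) = 3/8

Enumerate traces; 12 have nonzero weight after conditioning:
  (X=2, W=1, Y=0, Z=0) weight 5/72
  (X=2, W=1, Y=0, Z=1) weight 5/72
  (X=2, W=1, Y=0, Z=2) weight 5/72
  (X=2, W=1, Y=1, Z=0) weight 5/72
  (X=2, W=1, Y=1, Z=1) weight 5/72
  (X=2, W=1, Y=1, Z=2) weight 5/72
  (X=3, W=0, Y=0, Z=0) weight 1/24
  (X=3, W=0, Y=0, Z=1) weight 1/24
  … 4 more
Group by X:
  weight(X=2) = 5/12
  weight(X=3) = 1/4
Total weight = 5/12 + 1/4 = 2/3
P(X=2 | obs) = 5/12 / 2/3 = 5/8
P(X=3 | obs) = 1/4 / 2/3 = 3/8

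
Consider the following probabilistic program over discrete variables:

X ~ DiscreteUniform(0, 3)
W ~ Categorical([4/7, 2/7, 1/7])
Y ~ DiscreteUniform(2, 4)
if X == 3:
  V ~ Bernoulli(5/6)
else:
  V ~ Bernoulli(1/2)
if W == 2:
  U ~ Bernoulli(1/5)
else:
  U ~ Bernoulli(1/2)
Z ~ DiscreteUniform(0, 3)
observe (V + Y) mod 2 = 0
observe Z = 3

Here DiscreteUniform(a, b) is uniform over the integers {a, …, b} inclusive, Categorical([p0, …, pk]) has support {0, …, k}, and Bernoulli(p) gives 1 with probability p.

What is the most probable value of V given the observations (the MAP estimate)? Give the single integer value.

Enumerate traces; 72 have nonzero weight after conditioning:
  (X=0, W=0, Y=2, V=0, U=0, Z=3) weight 1/336
  (X=0, W=0, Y=2, V=0, U=1, Z=3) weight 1/336
  (X=0, W=0, Y=3, V=1, U=0, Z=3) weight 1/336
  (X=0, W=0, Y=3, V=1, U=1, Z=3) weight 1/336
  (X=0, W=0, Y=4, V=0, U=0, Z=3) weight 1/336
  (X=0, W=0, Y=4, V=0, U=1, Z=3) weight 1/336
  (X=0, W=1, Y=2, V=0, U=0, Z=3) weight 1/672
  (X=0, W=1, Y=2, V=0, U=1, Z=3) weight 1/672
  … 64 more
Group by V:
  weight(V=0) = 5/72
  weight(V=1) = 7/144
Total weight = 5/72 + 7/144 = 17/144
P(V=0 | obs) = 5/72 / 17/144 = 10/17
P(V=1 | obs) = 7/144 / 17/144 = 7/17
argmax = 0

argmax_v P(V = v | obs) = 0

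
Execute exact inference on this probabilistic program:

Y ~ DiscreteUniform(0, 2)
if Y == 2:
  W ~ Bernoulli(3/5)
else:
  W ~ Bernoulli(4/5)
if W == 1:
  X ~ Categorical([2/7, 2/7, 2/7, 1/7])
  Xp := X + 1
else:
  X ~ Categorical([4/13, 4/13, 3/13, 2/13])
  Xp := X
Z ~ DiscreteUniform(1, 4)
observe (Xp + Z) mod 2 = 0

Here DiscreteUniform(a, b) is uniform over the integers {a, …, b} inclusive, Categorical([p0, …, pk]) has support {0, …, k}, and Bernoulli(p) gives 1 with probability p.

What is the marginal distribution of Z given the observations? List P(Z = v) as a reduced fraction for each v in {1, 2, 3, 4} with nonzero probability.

Enumerate traces; 48 have nonzero weight after conditioning:
  (Y=0, W=0, X=0, Z=2) weight 1/195
  (Y=0, W=0, X=0, Z=4) weight 1/195
  (Y=0, W=0, X=1, Z=1) weight 1/195
  (Y=0, W=0, X=1, Z=3) weight 1/195
  (Y=0, W=0, X=2, Z=2) weight 1/260
  (Y=0, W=0, X=2, Z=4) weight 1/260
  (Y=0, W=0, X=3, Z=1) weight 1/390
  (Y=0, W=0, X=3, Z=3) weight 1/390
  … 40 more
Group by Z:
  weight(Z=1) = 37/273
  weight(Z=2) = 125/1092
  weight(Z=3) = 37/273
  weight(Z=4) = 125/1092
Total weight = 37/273 + 125/1092 + 37/273 + 125/1092 = 1/2
P(Z=1 | obs) = 37/273 / 1/2 = 74/273
P(Z=2 | obs) = 125/1092 / 1/2 = 125/546
P(Z=3 | obs) = 37/273 / 1/2 = 74/273
P(Z=4 | obs) = 125/1092 / 1/2 = 125/546

P(Z=1) = 74/273, P(Z=2) = 125/546, P(Z=3) = 74/273, P(Z=4) = 125/546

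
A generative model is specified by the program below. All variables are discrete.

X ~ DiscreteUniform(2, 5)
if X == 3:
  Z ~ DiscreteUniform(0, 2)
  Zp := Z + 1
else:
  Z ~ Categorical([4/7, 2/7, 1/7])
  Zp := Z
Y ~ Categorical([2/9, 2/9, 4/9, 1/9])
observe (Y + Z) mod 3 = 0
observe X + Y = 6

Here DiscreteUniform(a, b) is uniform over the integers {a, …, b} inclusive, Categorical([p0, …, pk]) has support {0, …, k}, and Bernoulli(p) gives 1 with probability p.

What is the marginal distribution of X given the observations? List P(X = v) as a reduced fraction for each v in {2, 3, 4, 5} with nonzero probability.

P(X=3) = 7/37, P(X=4) = 24/37, P(X=5) = 6/37

Enumerate traces; 3 have nonzero weight after conditioning:
  (X=3, Z=0, Y=3) weight 1/108
  (X=4, Z=1, Y=2) weight 2/63
  (X=5, Z=2, Y=1) weight 1/126
Group by X:
  weight(X=3) = 1/108
  weight(X=4) = 2/63
  weight(X=5) = 1/126
Total weight = 1/108 + 2/63 + 1/126 = 37/756
P(X=3 | obs) = 1/108 / 37/756 = 7/37
P(X=4 | obs) = 2/63 / 37/756 = 24/37
P(X=5 | obs) = 1/126 / 37/756 = 6/37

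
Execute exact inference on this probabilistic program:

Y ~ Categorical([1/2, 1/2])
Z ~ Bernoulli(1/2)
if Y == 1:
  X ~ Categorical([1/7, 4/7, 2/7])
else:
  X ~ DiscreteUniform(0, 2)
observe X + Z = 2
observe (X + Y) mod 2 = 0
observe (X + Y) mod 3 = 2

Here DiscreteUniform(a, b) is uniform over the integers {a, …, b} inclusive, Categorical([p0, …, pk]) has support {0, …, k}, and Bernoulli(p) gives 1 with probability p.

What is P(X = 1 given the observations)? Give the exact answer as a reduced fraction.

P(X = 1 | obs) = 12/19

Enumerate traces; 2 have nonzero weight after conditioning:
  (Y=0, Z=0, X=2) weight 1/12
  (Y=1, Z=1, X=1) weight 1/7
Group by X:
  weight(X=1) = 1/7
  weight(X=2) = 1/12
Total weight = 1/7 + 1/12 = 19/84
P(X=1 | obs) = 1/7 / 19/84 = 12/19
P(X=2 | obs) = 1/12 / 19/84 = 7/19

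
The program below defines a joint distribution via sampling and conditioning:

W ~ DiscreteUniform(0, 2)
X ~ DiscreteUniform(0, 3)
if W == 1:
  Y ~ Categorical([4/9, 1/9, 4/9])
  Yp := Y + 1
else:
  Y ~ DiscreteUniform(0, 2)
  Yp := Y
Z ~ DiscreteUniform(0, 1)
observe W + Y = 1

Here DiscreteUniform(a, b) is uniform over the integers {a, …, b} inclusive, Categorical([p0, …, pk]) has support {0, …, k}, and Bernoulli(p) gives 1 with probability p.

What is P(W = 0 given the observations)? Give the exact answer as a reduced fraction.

Enumerate traces; 16 have nonzero weight after conditioning:
  (W=0, X=0, Y=1, Z=0) weight 1/72
  (W=0, X=0, Y=1, Z=1) weight 1/72
  (W=0, X=1, Y=1, Z=0) weight 1/72
  (W=0, X=1, Y=1, Z=1) weight 1/72
  (W=0, X=2, Y=1, Z=0) weight 1/72
  (W=0, X=2, Y=1, Z=1) weight 1/72
  (W=0, X=3, Y=1, Z=0) weight 1/72
  (W=0, X=3, Y=1, Z=1) weight 1/72
  (W=1, X=0, Y=0, Z=0) weight 1/54
  … 7 more
Group by W:
  weight(W=0) = 1/9
  weight(W=1) = 4/27
Total weight = 1/9 + 4/27 = 7/27
P(W=0 | obs) = 1/9 / 7/27 = 3/7
P(W=1 | obs) = 4/27 / 7/27 = 4/7

P(W = 0 | obs) = 3/7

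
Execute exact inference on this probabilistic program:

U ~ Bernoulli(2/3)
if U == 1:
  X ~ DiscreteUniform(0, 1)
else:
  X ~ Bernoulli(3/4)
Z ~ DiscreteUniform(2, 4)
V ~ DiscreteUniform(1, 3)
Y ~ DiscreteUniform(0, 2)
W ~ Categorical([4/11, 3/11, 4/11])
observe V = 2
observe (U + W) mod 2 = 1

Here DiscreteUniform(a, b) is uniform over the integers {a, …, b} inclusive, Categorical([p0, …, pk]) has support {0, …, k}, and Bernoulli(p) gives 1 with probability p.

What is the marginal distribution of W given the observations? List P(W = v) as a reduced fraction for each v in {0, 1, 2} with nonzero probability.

P(W=0) = 8/19, P(W=1) = 3/19, P(W=2) = 8/19

Enumerate traces; 54 have nonzero weight after conditioning:
  (U=0, X=0, Z=2, V=2, Y=0, W=1) weight 1/1188
  (U=0, X=0, Z=2, V=2, Y=1, W=1) weight 1/1188
  (U=0, X=0, Z=2, V=2, Y=2, W=1) weight 1/1188
  (U=0, X=0, Z=3, V=2, Y=0, W=1) weight 1/1188
  (U=0, X=0, Z=3, V=2, Y=1, W=1) weight 1/1188
  (U=0, X=0, Z=3, V=2, Y=2, W=1) weight 1/1188
  (U=0, X=0, Z=4, V=2, Y=0, W=1) weight 1/1188
  (U=0, X=0, Z=4, V=2, Y=1, W=1) weight 1/1188
  (U=1, X=0, Z=2, V=2, Y=0, W=0) weight 4/891
  (U=1, X=0, Z=2, V=2, Y=0, W=2) weight 4/891
  … 44 more
Group by W:
  weight(W=0) = 8/99
  weight(W=1) = 1/33
  weight(W=2) = 8/99
Total weight = 8/99 + 1/33 + 8/99 = 19/99
P(W=0 | obs) = 8/99 / 19/99 = 8/19
P(W=1 | obs) = 1/33 / 19/99 = 3/19
P(W=2 | obs) = 8/99 / 19/99 = 8/19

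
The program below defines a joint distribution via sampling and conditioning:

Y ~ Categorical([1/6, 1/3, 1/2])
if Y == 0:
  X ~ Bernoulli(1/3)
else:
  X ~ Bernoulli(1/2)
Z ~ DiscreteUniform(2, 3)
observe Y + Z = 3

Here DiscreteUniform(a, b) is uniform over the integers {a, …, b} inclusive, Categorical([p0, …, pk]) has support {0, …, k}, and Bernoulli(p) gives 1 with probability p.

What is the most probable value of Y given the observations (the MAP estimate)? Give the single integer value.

Enumerate traces; 4 have nonzero weight after conditioning:
  (Y=0, X=0, Z=3) weight 1/18
  (Y=0, X=1, Z=3) weight 1/36
  (Y=1, X=0, Z=2) weight 1/12
  (Y=1, X=1, Z=2) weight 1/12
Group by Y:
  weight(Y=0) = 1/12
  weight(Y=1) = 1/6
Total weight = 1/12 + 1/6 = 1/4
P(Y=0 | obs) = 1/12 / 1/4 = 1/3
P(Y=1 | obs) = 1/6 / 1/4 = 2/3
argmax = 1

argmax_v P(Y = v | obs) = 1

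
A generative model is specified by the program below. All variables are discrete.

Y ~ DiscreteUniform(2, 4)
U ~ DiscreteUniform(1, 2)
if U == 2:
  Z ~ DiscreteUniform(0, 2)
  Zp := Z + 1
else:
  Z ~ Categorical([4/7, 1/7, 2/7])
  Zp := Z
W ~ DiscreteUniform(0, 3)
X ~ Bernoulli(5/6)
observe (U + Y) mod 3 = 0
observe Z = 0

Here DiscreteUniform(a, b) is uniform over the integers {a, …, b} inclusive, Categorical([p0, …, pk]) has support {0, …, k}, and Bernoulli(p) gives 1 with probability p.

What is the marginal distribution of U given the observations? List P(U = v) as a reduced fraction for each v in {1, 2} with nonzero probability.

Enumerate traces; 16 have nonzero weight after conditioning:
  (Y=2, U=1, Z=0, W=0, X=0) weight 1/252
  (Y=2, U=1, Z=0, W=0, X=1) weight 5/252
  (Y=2, U=1, Z=0, W=1, X=0) weight 1/252
  (Y=2, U=1, Z=0, W=1, X=1) weight 5/252
  (Y=2, U=1, Z=0, W=2, X=0) weight 1/252
  (Y=2, U=1, Z=0, W=2, X=1) weight 5/252
  (Y=2, U=1, Z=0, W=3, X=0) weight 1/252
  (Y=2, U=1, Z=0, W=3, X=1) weight 5/252
  (Y=4, U=2, Z=0, W=0, X=0) weight 1/432
  … 7 more
Group by U:
  weight(U=1) = 2/21
  weight(U=2) = 1/18
Total weight = 2/21 + 1/18 = 19/126
P(U=1 | obs) = 2/21 / 19/126 = 12/19
P(U=2 | obs) = 1/18 / 19/126 = 7/19

P(U=1) = 12/19, P(U=2) = 7/19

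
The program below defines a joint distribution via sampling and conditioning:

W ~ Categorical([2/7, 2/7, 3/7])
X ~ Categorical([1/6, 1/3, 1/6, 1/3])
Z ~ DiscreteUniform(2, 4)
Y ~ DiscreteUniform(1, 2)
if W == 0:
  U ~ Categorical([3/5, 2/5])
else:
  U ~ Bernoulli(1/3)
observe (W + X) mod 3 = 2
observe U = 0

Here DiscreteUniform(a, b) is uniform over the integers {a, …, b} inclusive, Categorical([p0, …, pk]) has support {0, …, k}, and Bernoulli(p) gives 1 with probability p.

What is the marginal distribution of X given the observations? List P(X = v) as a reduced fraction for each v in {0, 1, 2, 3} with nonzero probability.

P(X=0) = 15/74, P(X=1) = 10/37, P(X=2) = 9/74, P(X=3) = 15/37

Enumerate traces; 24 have nonzero weight after conditioning:
  (W=0, X=2, Z=2, Y=1, U=0) weight 1/210
  (W=0, X=2, Z=2, Y=2, U=0) weight 1/210
  (W=0, X=2, Z=3, Y=1, U=0) weight 1/210
  (W=0, X=2, Z=3, Y=2, U=0) weight 1/210
  (W=0, X=2, Z=4, Y=1, U=0) weight 1/210
  (W=0, X=2, Z=4, Y=2, U=0) weight 1/210
  (W=1, X=1, Z=2, Y=1, U=0) weight 2/189
  (W=1, X=1, Z=2, Y=2, U=0) weight 2/189
  (W=2, X=0, Z=2, Y=1, U=0) weight 1/126
  (W=2, X=3, Z=2, Y=1, U=0) weight 1/63
  … 14 more
Group by X:
  weight(X=0) = 1/21
  weight(X=1) = 4/63
  weight(X=2) = 1/35
  weight(X=3) = 2/21
Total weight = 1/21 + 4/63 + 1/35 + 2/21 = 74/315
P(X=0 | obs) = 1/21 / 74/315 = 15/74
P(X=1 | obs) = 4/63 / 74/315 = 10/37
P(X=2 | obs) = 1/35 / 74/315 = 9/74
P(X=3 | obs) = 2/21 / 74/315 = 15/37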